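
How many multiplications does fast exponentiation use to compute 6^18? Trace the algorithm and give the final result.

Computing 6^18 by squaring (build up from 6^1; each line after the first costs one multiplication):

6^1 = 6
6^2 = (6^1)^2 = 6^2 = 36
6^4 = (6^2)^2 = 36^2 = 1296
6^8 = (6^4)^2 = 1296^2 = 1679616
6^9 = 6 * 6^8 = 6 * 1679616 = 10077696
6^18 = (6^9)^2 = 10077696^2 = 101559956668416

Result: 101559956668416
Multiplications needed: 5 (5 lines after 6^1)

6^18 = 101559956668416. Using exponentiation by squaring, this requires 5 multiplications. The key idea: if the exponent is even, square the half-power; if odd, multiply by the base once.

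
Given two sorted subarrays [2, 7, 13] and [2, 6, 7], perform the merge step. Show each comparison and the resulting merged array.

Merging process:

Compare 2 vs 2: take 2 from left. Merged: [2]
Compare 7 vs 2: take 2 from right. Merged: [2, 2]
Compare 7 vs 6: take 6 from right. Merged: [2, 2, 6]
Compare 7 vs 7: take 7 from left. Merged: [2, 2, 6, 7]
Compare 13 vs 7: take 7 from right. Merged: [2, 2, 6, 7, 7]
Append remaining from left: [13]. Merged: [2, 2, 6, 7, 7, 13]

Final merged array: [2, 2, 6, 7, 7, 13]
Total comparisons: 5

The merged array is [2, 2, 6, 7, 7, 13], requiring 5 comparisons. The merge step runs in O(n) time where n is the total number of elements.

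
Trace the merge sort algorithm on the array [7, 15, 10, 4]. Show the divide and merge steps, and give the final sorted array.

Merge sort trace:

Split: [7, 15, 10, 4] -> [7, 15] and [10, 4]
  Split: [7, 15] -> [7] and [15]
  Merge: [7] + [15] -> [7, 15]
  Split: [10, 4] -> [10] and [4]
  Merge: [10] + [4] -> [4, 10]
Merge: [7, 15] + [4, 10] -> [4, 7, 10, 15]

Final sorted array: [4, 7, 10, 15]

The merge sort proceeds by recursively splitting the array and merging sorted halves.
After all merges, the sorted array is [4, 7, 10, 15].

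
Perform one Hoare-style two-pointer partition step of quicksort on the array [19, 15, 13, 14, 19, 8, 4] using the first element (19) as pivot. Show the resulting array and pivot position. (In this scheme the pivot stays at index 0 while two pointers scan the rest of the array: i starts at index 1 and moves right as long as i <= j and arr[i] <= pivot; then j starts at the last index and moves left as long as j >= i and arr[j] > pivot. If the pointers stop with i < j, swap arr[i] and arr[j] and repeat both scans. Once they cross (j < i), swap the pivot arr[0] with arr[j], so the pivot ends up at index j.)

Hoare-style two-pointer partition with pivot = 19:

Initial array: [19, 15, 13, 14, 19, 8, 4]

Pointers start at i = 1, j = 6.
i ends at 7, j ends at 6: the pointers have crossed (j < i), so scanning stops.

Swap pivot arr[0] with arr[6] to place pivot at position 6: [4, 15, 13, 14, 19, 8, 19]
Pivot position: 6

After partitioning with pivot 19, the array becomes [4, 15, 13, 14, 19, 8, 19]. The pivot is placed at index 6. All elements to the left of the pivot are <= 19, and all elements to the right are > 19.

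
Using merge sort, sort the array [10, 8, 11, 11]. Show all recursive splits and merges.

Merge sort trace:

Split: [10, 8, 11, 11] -> [10, 8] and [11, 11]
  Split: [10, 8] -> [10] and [8]
  Merge: [10] + [8] -> [8, 10]
  Split: [11, 11] -> [11] and [11]
  Merge: [11] + [11] -> [11, 11]
Merge: [8, 10] + [11, 11] -> [8, 10, 11, 11]

Final sorted array: [8, 10, 11, 11]

The merge sort proceeds by recursively splitting the array and merging sorted halves.
After all merges, the sorted array is [8, 10, 11, 11].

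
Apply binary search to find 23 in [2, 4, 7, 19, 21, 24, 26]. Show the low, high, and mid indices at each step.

Binary search for 23 in [2, 4, 7, 19, 21, 24, 26]:

lo=0, hi=6, mid=3, arr[mid]=19 -> 19 < 23, search right half
lo=4, hi=6, mid=5, arr[mid]=24 -> 24 > 23, search left half
lo=4, hi=4, mid=4, arr[mid]=21 -> 21 < 23, search right half
lo=5 > hi=4, target 23 not found

Binary search determines that 23 is not in the array after 3 comparisons. The search space was exhausted without finding the target.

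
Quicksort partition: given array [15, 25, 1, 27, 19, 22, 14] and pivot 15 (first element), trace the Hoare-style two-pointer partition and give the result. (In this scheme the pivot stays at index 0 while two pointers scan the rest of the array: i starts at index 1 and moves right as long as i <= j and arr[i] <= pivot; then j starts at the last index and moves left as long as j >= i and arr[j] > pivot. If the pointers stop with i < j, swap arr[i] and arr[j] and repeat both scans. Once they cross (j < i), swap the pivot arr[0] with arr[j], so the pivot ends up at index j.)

Hoare-style two-pointer partition with pivot = 15:

Initial array: [15, 25, 1, 27, 19, 22, 14]

Pointers start at i = 1, j = 6.
i stops at index 1 (arr[1]=25 > 15), j stops at index 6 (arr[6]=14 <= 15): swap arr[1] and arr[6], array becomes [15, 14, 1, 27, 19, 22, 25]
i ends at 3, j ends at 2: the pointers have crossed (j < i), so scanning stops.

Swap pivot arr[0] with arr[2] to place pivot at position 2: [1, 14, 15, 27, 19, 22, 25]
Pivot position: 2

After partitioning with pivot 15, the array becomes [1, 14, 15, 27, 19, 22, 25]. The pivot is placed at index 2. All elements to the left of the pivot are <= 15, and all elements to the right are > 15.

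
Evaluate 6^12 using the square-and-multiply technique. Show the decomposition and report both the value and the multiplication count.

Computing 6^12 by squaring (build up from 6^1; each line after the first costs one multiplication):

6^1 = 6
6^2 = (6^1)^2 = 6^2 = 36
6^3 = 6 * 6^2 = 6 * 36 = 216
6^6 = (6^3)^2 = 216^2 = 46656
6^12 = (6^6)^2 = 46656^2 = 2176782336

Result: 2176782336
Multiplications needed: 4 (4 lines after 6^1)

6^12 = 2176782336. Using exponentiation by squaring, this requires 4 multiplications. The key idea: if the exponent is even, square the half-power; if odd, multiply by the base once.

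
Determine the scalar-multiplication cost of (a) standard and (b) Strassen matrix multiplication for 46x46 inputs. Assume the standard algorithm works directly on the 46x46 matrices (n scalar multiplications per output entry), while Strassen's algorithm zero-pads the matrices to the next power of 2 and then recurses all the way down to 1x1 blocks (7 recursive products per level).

Matrix multiplication for 46x46 matrices:

Strassen's algorithm requires power-of-2 dimensions. Pad 46x46 to 64x64 (next power of 2).

Standard algorithm: 46^3 = 97336 multiplications
Strassen's algorithm: 7^(log2(64)) = 7^6 = 117649 multiplications
Difference: 97336 - 117649 = -20313 (Strassen uses MORE here due to padding overhead — for small or just-over-power-of-2 n, padding can outweigh the per-level savings)

Standard: 97336 multiplications (46^3). Strassen: 117649 multiplications (7^6, after padding to 64x64). Strassen reduces 8 recursive multiplications to 7 at each level.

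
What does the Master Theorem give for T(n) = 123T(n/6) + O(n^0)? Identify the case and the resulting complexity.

Master Theorem for T(n) = 123T(n/6) + O(n^0):

a = 123, b = 6, c = 0
log_b(a) = log_6(123) = 2.6857

Case 1: c = 0 < log_6(123) = 2.6857
T(n) = O(n^(log_6 123))

For T(n) = 123T(n/6) + O(n^0): log_6(123) = 2.6857. This is Case 1 of the Master Theorem (c < log_b(a), work dominated by leaves), giving O(n^(log_6 123)).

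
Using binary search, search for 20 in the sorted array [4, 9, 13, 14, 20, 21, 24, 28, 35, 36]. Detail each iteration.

Binary search for 20 in [4, 9, 13, 14, 20, 21, 24, 28, 35, 36]:

lo=0, hi=9, mid=4, arr[mid]=20 -> Found target at index 4!

Binary search finds 20 at index 4 after 1 comparisons. The search repeatedly halves the search space by comparing with the middle element.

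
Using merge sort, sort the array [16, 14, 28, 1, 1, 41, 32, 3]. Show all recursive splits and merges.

Merge sort trace:

Split: [16, 14, 28, 1, 1, 41, 32, 3] -> [16, 14, 28, 1] and [1, 41, 32, 3]
  Split: [16, 14, 28, 1] -> [16, 14] and [28, 1]
    Split: [16, 14] -> [16] and [14]
    Merge: [16] + [14] -> [14, 16]
    Split: [28, 1] -> [28] and [1]
    Merge: [28] + [1] -> [1, 28]
  Merge: [14, 16] + [1, 28] -> [1, 14, 16, 28]
  Split: [1, 41, 32, 3] -> [1, 41] and [32, 3]
    Split: [1, 41] -> [1] and [41]
    Merge: [1] + [41] -> [1, 41]
    Split: [32, 3] -> [32] and [3]
    Merge: [32] + [3] -> [3, 32]
  Merge: [1, 41] + [3, 32] -> [1, 3, 32, 41]
Merge: [1, 14, 16, 28] + [1, 3, 32, 41] -> [1, 1, 3, 14, 16, 28, 32, 41]

Final sorted array: [1, 1, 3, 14, 16, 28, 32, 41]

The merge sort proceeds by recursively splitting the array and merging sorted halves.
After all merges, the sorted array is [1, 1, 3, 14, 16, 28, 32, 41].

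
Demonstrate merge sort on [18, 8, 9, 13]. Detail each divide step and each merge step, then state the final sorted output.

Merge sort trace:

Split: [18, 8, 9, 13] -> [18, 8] and [9, 13]
  Split: [18, 8] -> [18] and [8]
  Merge: [18] + [8] -> [8, 18]
  Split: [9, 13] -> [9] and [13]
  Merge: [9] + [13] -> [9, 13]
Merge: [8, 18] + [9, 13] -> [8, 9, 13, 18]

Final sorted array: [8, 9, 13, 18]

The merge sort proceeds by recursively splitting the array and merging sorted halves.
After all merges, the sorted array is [8, 9, 13, 18].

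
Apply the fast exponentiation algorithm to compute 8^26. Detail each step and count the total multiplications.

Computing 8^26 by squaring (build up from 8^1; each line after the first costs one multiplication):

8^1 = 8
8^2 = (8^1)^2 = 8^2 = 64
8^3 = 8 * 8^2 = 8 * 64 = 512
8^6 = (8^3)^2 = 512^2 = 262144
8^12 = (8^6)^2 = 262144^2 = 68719476736
8^13 = 8 * 8^12 = 8 * 68719476736 = 549755813888
8^26 = (8^13)^2 = 549755813888^2 = 302231454903657293676544

Result: 302231454903657293676544
Multiplications needed: 6 (6 lines after 8^1)

8^26 = 302231454903657293676544. Using exponentiation by squaring, this requires 6 multiplications. The key idea: if the exponent is even, square the half-power; if odd, multiply by the base once.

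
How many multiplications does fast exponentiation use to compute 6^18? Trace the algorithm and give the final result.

Computing 6^18 by squaring (build up from 6^1; each line after the first costs one multiplication):

6^1 = 6
6^2 = (6^1)^2 = 6^2 = 36
6^4 = (6^2)^2 = 36^2 = 1296
6^8 = (6^4)^2 = 1296^2 = 1679616
6^9 = 6 * 6^8 = 6 * 1679616 = 10077696
6^18 = (6^9)^2 = 10077696^2 = 101559956668416

Result: 101559956668416
Multiplications needed: 5 (5 lines after 6^1)

6^18 = 101559956668416. Using exponentiation by squaring, this requires 5 multiplications. The key idea: if the exponent is even, square the half-power; if odd, multiply by the base once.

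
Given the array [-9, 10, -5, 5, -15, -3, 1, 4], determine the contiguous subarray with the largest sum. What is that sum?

Using Kadane's algorithm on [-9, 10, -5, 5, -15, -3, 1, 4]:

Scanning through the array:
Position 1 (value 10): max_ending_here = 10, max_so_far = 10
Position 2 (value -5): max_ending_here = 5, max_so_far = 10
Position 3 (value 5): max_ending_here = 10, max_so_far = 10
Position 4 (value -15): max_ending_here = -5, max_so_far = 10
Position 5 (value -3): max_ending_here = -3, max_so_far = 10
Position 6 (value 1): max_ending_here = 1, max_so_far = 10
Position 7 (value 4): max_ending_here = 5, max_so_far = 10

Maximum subarray: [10]
Maximum sum: 10

The maximum subarray is [10] with sum 10. This subarray runs from index 1 to index 1.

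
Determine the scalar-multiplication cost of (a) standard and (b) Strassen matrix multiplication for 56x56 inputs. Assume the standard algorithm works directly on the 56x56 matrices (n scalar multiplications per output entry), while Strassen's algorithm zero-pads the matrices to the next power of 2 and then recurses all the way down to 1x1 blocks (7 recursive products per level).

Matrix multiplication for 56x56 matrices:

Strassen's algorithm requires power-of-2 dimensions. Pad 56x56 to 64x64 (next power of 2).

Standard algorithm: 56^3 = 175616 multiplications
Strassen's algorithm: 7^(log2(64)) = 7^6 = 117649 multiplications
Savings: 175616 - 117649 = 57967 multiplications

Standard: 175616 multiplications (56^3). Strassen: 117649 multiplications (7^6, after padding to 64x64). Strassen reduces 8 recursive multiplications to 7 at each level.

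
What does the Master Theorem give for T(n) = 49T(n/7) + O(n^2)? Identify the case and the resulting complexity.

Master Theorem for T(n) = 49T(n/7) + O(n^2):

a = 49, b = 7, c = 2
log_b(a) = log_7(49) = 2.0000

Case 2: c = 2 = log_7(49) = 2.0000
T(n) = O(n^2 log n) = O(n^2 log n)

For T(n) = 49T(n/7) + O(n^2): log_7(49) = 2.0000. This is Case 2 of the Master Theorem (c = log_b(a), equal work at all levels), giving O(n^2 log n).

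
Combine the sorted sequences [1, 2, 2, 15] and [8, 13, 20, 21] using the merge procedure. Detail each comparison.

Merging process:

Compare 1 vs 8: take 1 from left. Merged: [1]
Compare 2 vs 8: take 2 from left. Merged: [1, 2]
Compare 2 vs 8: take 2 from left. Merged: [1, 2, 2]
Compare 15 vs 8: take 8 from right. Merged: [1, 2, 2, 8]
Compare 15 vs 13: take 13 from right. Merged: [1, 2, 2, 8, 13]
Compare 15 vs 20: take 15 from left. Merged: [1, 2, 2, 8, 13, 15]
Append remaining from right: [20, 21]. Merged: [1, 2, 2, 8, 13, 15, 20, 21]

Final merged array: [1, 2, 2, 8, 13, 15, 20, 21]
Total comparisons: 6

The merged array is [1, 2, 2, 8, 13, 15, 20, 21], requiring 6 comparisons. The merge step runs in O(n) time where n is the total number of elements.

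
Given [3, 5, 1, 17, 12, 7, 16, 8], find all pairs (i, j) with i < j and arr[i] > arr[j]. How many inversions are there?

Finding inversions in [3, 5, 1, 17, 12, 7, 16, 8]:

(0, 2): arr[0]=3 > arr[2]=1
(1, 2): arr[1]=5 > arr[2]=1
(3, 4): arr[3]=17 > arr[4]=12
(3, 5): arr[3]=17 > arr[5]=7
(3, 6): arr[3]=17 > arr[6]=16
(3, 7): arr[3]=17 > arr[7]=8
(4, 5): arr[4]=12 > arr[5]=7
(4, 7): arr[4]=12 > arr[7]=8
(6, 7): arr[6]=16 > arr[7]=8

Total inversions: 9

The array has 9 inversion(s): (0,2), (1,2), (3,4), (3,5), (3,6), (3,7), (4,5), (4,7), (6,7). Each pair (i,j) satisfies i < j and arr[i] > arr[j].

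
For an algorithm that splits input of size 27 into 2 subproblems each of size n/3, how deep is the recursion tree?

For divide and conquer with division factor 3:

Problem sizes at each level:
Level 0: 27
Level 1: 9
Level 2: 3
Level 3: 1

The root is level 0 and the size-1 base case is level 3 (the tree spans levels 0 through 3, i.e. 4 levels counting the root), so the depth is the number of divisions: log_3(27) = 3

The recursion tree depth is log_3(27) = 3. At each level, the problem size is divided by 3, so it takes 3 divisions to reduce to a base case of size 1. The algorithm makes 2 recursive calls at each level.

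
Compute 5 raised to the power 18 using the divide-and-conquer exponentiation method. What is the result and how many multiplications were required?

Computing 5^18 by squaring (build up from 5^1; each line after the first costs one multiplication):

5^1 = 5
5^2 = (5^1)^2 = 5^2 = 25
5^4 = (5^2)^2 = 25^2 = 625
5^8 = (5^4)^2 = 625^2 = 390625
5^9 = 5 * 5^8 = 5 * 390625 = 1953125
5^18 = (5^9)^2 = 1953125^2 = 3814697265625

Result: 3814697265625
Multiplications needed: 5 (5 lines after 5^1)

5^18 = 3814697265625. Using exponentiation by squaring, this requires 5 multiplications. The key idea: if the exponent is even, square the half-power; if odd, multiply by the base once.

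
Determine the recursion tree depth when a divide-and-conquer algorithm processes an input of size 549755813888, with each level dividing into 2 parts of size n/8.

For divide and conquer with division factor 8:

Problem sizes at each level:
Level 0: 549755813888
Level 1: 68719476736
Level 2: 8589934592
Level 3: 1073741824
Level 4: 134217728
Level 5: 16777216
Level 6: 2097152
Level 7: 262144
Level 8: 32768
Level 9: 4096
Level 10: 512
Level 11: 64
Level 12: 8
Level 13: 1

The root is level 0 and the size-1 base case is level 13 (the tree spans levels 0 through 13, i.e. 14 levels counting the root), so the depth is the number of divisions: log_8(549755813888) = 13

The recursion tree depth is log_8(549755813888) = 13. At each level, the problem size is divided by 8, so it takes 13 divisions to reduce to a base case of size 1. The algorithm makes 2 recursive calls at each level.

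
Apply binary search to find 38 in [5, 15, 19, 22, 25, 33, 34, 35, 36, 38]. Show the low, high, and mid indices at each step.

Binary search for 38 in [5, 15, 19, 22, 25, 33, 34, 35, 36, 38]:

lo=0, hi=9, mid=4, arr[mid]=25 -> 25 < 38, search right half
lo=5, hi=9, mid=7, arr[mid]=35 -> 35 < 38, search right half
lo=8, hi=9, mid=8, arr[mid]=36 -> 36 < 38, search right half
lo=9, hi=9, mid=9, arr[mid]=38 -> Found target at index 9!

Binary search finds 38 at index 9 after 4 comparisons. The search repeatedly halves the search space by comparing with the middle element.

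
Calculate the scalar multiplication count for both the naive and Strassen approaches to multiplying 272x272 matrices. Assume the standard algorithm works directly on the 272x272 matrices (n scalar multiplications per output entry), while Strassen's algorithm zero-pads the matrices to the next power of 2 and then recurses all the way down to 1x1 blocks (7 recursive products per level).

Matrix multiplication for 272x272 matrices:

Strassen's algorithm requires power-of-2 dimensions. Pad 272x272 to 512x512 (next power of 2).

Standard algorithm: 272^3 = 20123648 multiplications
Strassen's algorithm: 7^(log2(512)) = 7^9 = 40353607 multiplications
Difference: 20123648 - 40353607 = -20229959 (Strassen uses MORE here due to padding overhead — for small or just-over-power-of-2 n, padding can outweigh the per-level savings)

Standard: 20123648 multiplications (272^3). Strassen: 40353607 multiplications (7^9, after padding to 512x512). Strassen reduces 8 recursive multiplications to 7 at each level.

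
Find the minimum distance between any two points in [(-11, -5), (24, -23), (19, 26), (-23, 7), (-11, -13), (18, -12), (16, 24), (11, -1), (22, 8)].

Computing all pairwise distances among 9 points:

d((-11, -5), (24, -23)) = 39.3573
d((-11, -5), (19, 26)) = 43.1393
d((-11, -5), (-23, 7)) = 16.9706
d((-11, -5), (-11, -13)) = 8.0
d((-11, -5), (18, -12)) = 29.8329
d((-11, -5), (16, 24)) = 39.6232
d((-11, -5), (11, -1)) = 22.3607
d((-11, -5), (22, 8)) = 35.4683
d((24, -23), (19, 26)) = 49.2544
d((24, -23), (-23, 7)) = 55.7584
d((24, -23), (-11, -13)) = 36.4005
d((24, -23), (18, -12)) = 12.53
d((24, -23), (16, 24)) = 47.676
d((24, -23), (11, -1)) = 25.5539
d((24, -23), (22, 8)) = 31.0644
d((19, 26), (-23, 7)) = 46.0977
d((19, 26), (-11, -13)) = 49.2037
d((19, 26), (18, -12)) = 38.0132
d((19, 26), (16, 24)) = 3.6056 <-- minimum
d((19, 26), (11, -1)) = 28.1603
d((19, 26), (22, 8)) = 18.2483
d((-23, 7), (-11, -13)) = 23.3238
d((-23, 7), (18, -12)) = 45.1885
d((-23, 7), (16, 24)) = 42.5441
d((-23, 7), (11, -1)) = 34.9285
d((-23, 7), (22, 8)) = 45.0111
d((-11, -13), (18, -12)) = 29.0172
d((-11, -13), (16, 24)) = 45.8039
d((-11, -13), (11, -1)) = 25.0599
d((-11, -13), (22, 8)) = 39.1152
d((18, -12), (16, 24)) = 36.0555
d((18, -12), (11, -1)) = 13.0384
d((18, -12), (22, 8)) = 20.3961
d((16, 24), (11, -1)) = 25.4951
d((16, 24), (22, 8)) = 17.088
d((11, -1), (22, 8)) = 14.2127

Closest pair: (19, 26) and (16, 24) with distance 3.6056

The closest pair is (19, 26) and (16, 24) with Euclidean distance 3.6056. For 9 points, brute-force pairwise comparison is shown above. For large n, the divide-and-conquer algorithm (sort by x, recurse on halves, check the dividing strip) achieves O(n log n).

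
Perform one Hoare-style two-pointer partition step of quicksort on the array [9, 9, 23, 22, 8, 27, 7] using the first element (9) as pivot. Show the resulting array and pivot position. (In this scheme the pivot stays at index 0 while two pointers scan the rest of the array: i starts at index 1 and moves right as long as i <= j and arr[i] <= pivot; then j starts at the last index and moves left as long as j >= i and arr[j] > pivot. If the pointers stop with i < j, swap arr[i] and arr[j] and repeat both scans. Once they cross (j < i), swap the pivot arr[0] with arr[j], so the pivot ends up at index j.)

Hoare-style two-pointer partition with pivot = 9:

Initial array: [9, 9, 23, 22, 8, 27, 7]

Pointers start at i = 1, j = 6.
i stops at index 2 (arr[2]=23 > 9), j stops at index 6 (arr[6]=7 <= 9): swap arr[2] and arr[6], array becomes [9, 9, 7, 22, 8, 27, 23]
i stops at index 3 (arr[3]=22 > 9), j stops at index 4 (arr[4]=8 <= 9): swap arr[3] and arr[4], array becomes [9, 9, 7, 8, 22, 27, 23]
i ends at 4, j ends at 3: the pointers have crossed (j < i), so scanning stops.

Swap pivot arr[0] with arr[3] to place pivot at position 3: [8, 9, 7, 9, 22, 27, 23]
Pivot position: 3

After partitioning with pivot 9, the array becomes [8, 9, 7, 9, 22, 27, 23]. The pivot is placed at index 3. All elements to the left of the pivot are <= 9, and all elements to the right are > 9.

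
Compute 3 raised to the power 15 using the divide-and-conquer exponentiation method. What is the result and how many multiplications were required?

Computing 3^15 by squaring (build up from 3^1; each line after the first costs one multiplication):

3^1 = 3
3^2 = (3^1)^2 = 3^2 = 9
3^3 = 3 * 3^2 = 3 * 9 = 27
3^6 = (3^3)^2 = 27^2 = 729
3^7 = 3 * 3^6 = 3 * 729 = 2187
3^14 = (3^7)^2 = 2187^2 = 4782969
3^15 = 3 * 3^14 = 3 * 4782969 = 14348907

Result: 14348907
Multiplications needed: 6 (6 lines after 3^1)

3^15 = 14348907. Using exponentiation by squaring, this requires 6 multiplications. The key idea: if the exponent is even, square the half-power; if odd, multiply by the base once.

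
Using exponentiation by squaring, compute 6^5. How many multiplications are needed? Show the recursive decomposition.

Computing 6^5 by squaring (build up from 6^1; each line after the first costs one multiplication):

6^1 = 6
6^2 = (6^1)^2 = 6^2 = 36
6^4 = (6^2)^2 = 36^2 = 1296
6^5 = 6 * 6^4 = 6 * 1296 = 7776

Result: 7776
Multiplications needed: 3 (3 lines after 6^1)

6^5 = 7776. Using exponentiation by squaring, this requires 3 multiplications. The key idea: if the exponent is even, square the half-power; if odd, multiply by the base once.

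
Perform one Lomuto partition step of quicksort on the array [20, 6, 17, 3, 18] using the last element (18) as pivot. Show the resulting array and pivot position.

Lomuto partition with pivot = 18:

Initial array: [20, 6, 17, 3, 18]

arr[0]=20 > 18: no swap
arr[1]=6 <= 18: swap with position 0, array becomes [6, 20, 17, 3, 18]
arr[2]=17 <= 18: swap with position 1, array becomes [6, 17, 20, 3, 18]
arr[3]=3 <= 18: swap with position 2, array becomes [6, 17, 3, 20, 18]

Place pivot at position 3: [6, 17, 3, 18, 20]
Pivot position: 3

After partitioning with pivot 18, the array becomes [6, 17, 3, 18, 20]. The pivot is placed at index 3. All elements to the left of the pivot are <= 18, and all elements to the right are > 18.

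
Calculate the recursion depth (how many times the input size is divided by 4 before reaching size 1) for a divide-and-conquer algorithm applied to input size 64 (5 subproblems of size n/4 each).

For divide and conquer with division factor 4:

Problem sizes at each level:
Level 0: 64
Level 1: 16
Level 2: 4
Level 3: 1

The root is level 0 and the size-1 base case is level 3 (the tree spans levels 0 through 3, i.e. 4 levels counting the root), so the depth is the number of divisions: log_4(64) = 3

The recursion tree depth is log_4(64) = 3. At each level, the problem size is divided by 4, so it takes 3 divisions to reduce to a base case of size 1. The algorithm makes 5 recursive calls at each level.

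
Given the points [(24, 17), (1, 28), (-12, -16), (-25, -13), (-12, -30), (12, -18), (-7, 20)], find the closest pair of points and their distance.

Computing all pairwise distances among 7 points:

d((24, 17), (1, 28)) = 25.4951
d((24, 17), (-12, -16)) = 48.8365
d((24, 17), (-25, -13)) = 57.4543
d((24, 17), (-12, -30)) = 59.203
d((24, 17), (12, -18)) = 37.0
d((24, 17), (-7, 20)) = 31.1448
d((1, 28), (-12, -16)) = 45.8803
d((1, 28), (-25, -13)) = 48.5489
d((1, 28), (-12, -30)) = 59.439
d((1, 28), (12, -18)) = 47.2969
d((1, 28), (-7, 20)) = 11.3137 <-- minimum
d((-12, -16), (-25, -13)) = 13.3417
d((-12, -16), (-12, -30)) = 14.0
d((-12, -16), (12, -18)) = 24.0832
d((-12, -16), (-7, 20)) = 36.3456
d((-25, -13), (-12, -30)) = 21.4009
d((-25, -13), (12, -18)) = 37.3363
d((-25, -13), (-7, 20)) = 37.5899
d((-12, -30), (12, -18)) = 26.8328
d((-12, -30), (-7, 20)) = 50.2494
d((12, -18), (-7, 20)) = 42.4853

Closest pair: (1, 28) and (-7, 20) with distance 11.3137

The closest pair is (1, 28) and (-7, 20) with Euclidean distance 11.3137. For 7 points, brute-force pairwise comparison is shown above. For large n, the divide-and-conquer algorithm (sort by x, recurse on halves, check the dividing strip) achieves O(n log n).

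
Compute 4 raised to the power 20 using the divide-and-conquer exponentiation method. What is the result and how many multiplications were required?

Computing 4^20 by squaring (build up from 4^1; each line after the first costs one multiplication):

4^1 = 4
4^2 = (4^1)^2 = 4^2 = 16
4^4 = (4^2)^2 = 16^2 = 256
4^5 = 4 * 4^4 = 4 * 256 = 1024
4^10 = (4^5)^2 = 1024^2 = 1048576
4^20 = (4^10)^2 = 1048576^2 = 1099511627776

Result: 1099511627776
Multiplications needed: 5 (5 lines after 4^1)

4^20 = 1099511627776. Using exponentiation by squaring, this requires 5 multiplications. The key idea: if the exponent is even, square the half-power; if odd, multiply by the base once.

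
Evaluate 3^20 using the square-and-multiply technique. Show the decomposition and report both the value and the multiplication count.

Computing 3^20 by squaring (build up from 3^1; each line after the first costs one multiplication):

3^1 = 3
3^2 = (3^1)^2 = 3^2 = 9
3^4 = (3^2)^2 = 9^2 = 81
3^5 = 3 * 3^4 = 3 * 81 = 243
3^10 = (3^5)^2 = 243^2 = 59049
3^20 = (3^10)^2 = 59049^2 = 3486784401

Result: 3486784401
Multiplications needed: 5 (5 lines after 3^1)

3^20 = 3486784401. Using exponentiation by squaring, this requires 5 multiplications. The key idea: if the exponent is even, square the half-power; if odd, multiply by the base once.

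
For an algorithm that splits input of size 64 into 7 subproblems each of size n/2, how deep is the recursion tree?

For divide and conquer with division factor 2:

Problem sizes at each level:
Level 0: 64
Level 1: 32
Level 2: 16
Level 3: 8
Level 4: 4
Level 5: 2
Level 6: 1

The root is level 0 and the size-1 base case is level 6 (the tree spans levels 0 through 6, i.e. 7 levels counting the root), so the depth is the number of divisions: log_2(64) = 6

The recursion tree depth is log_2(64) = 6. At each level, the problem size is divided by 2, so it takes 6 divisions to reduce to a base case of size 1. The algorithm makes 7 recursive calls at each level.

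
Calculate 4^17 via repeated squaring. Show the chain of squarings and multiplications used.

Computing 4^17 by squaring (build up from 4^1; each line after the first costs one multiplication):

4^1 = 4
4^2 = (4^1)^2 = 4^2 = 16
4^4 = (4^2)^2 = 16^2 = 256
4^8 = (4^4)^2 = 256^2 = 65536
4^16 = (4^8)^2 = 65536^2 = 4294967296
4^17 = 4 * 4^16 = 4 * 4294967296 = 17179869184

Result: 17179869184
Multiplications needed: 5 (5 lines after 4^1)

4^17 = 17179869184. Using exponentiation by squaring, this requires 5 multiplications. The key idea: if the exponent is even, square the half-power; if odd, multiply by the base once.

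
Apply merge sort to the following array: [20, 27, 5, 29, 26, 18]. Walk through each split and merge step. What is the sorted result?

Merge sort trace:

Split: [20, 27, 5, 29, 26, 18] -> [20, 27, 5] and [29, 26, 18]
  Split: [20, 27, 5] -> [20] and [27, 5]
    Split: [27, 5] -> [27] and [5]
    Merge: [27] + [5] -> [5, 27]
  Merge: [20] + [5, 27] -> [5, 20, 27]
  Split: [29, 26, 18] -> [29] and [26, 18]
    Split: [26, 18] -> [26] and [18]
    Merge: [26] + [18] -> [18, 26]
  Merge: [29] + [18, 26] -> [18, 26, 29]
Merge: [5, 20, 27] + [18, 26, 29] -> [5, 18, 20, 26, 27, 29]

Final sorted array: [5, 18, 20, 26, 27, 29]

The merge sort proceeds by recursively splitting the array and merging sorted halves.
After all merges, the sorted array is [5, 18, 20, 26, 27, 29].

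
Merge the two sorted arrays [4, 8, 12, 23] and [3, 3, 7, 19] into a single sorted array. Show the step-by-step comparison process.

Merging process:

Compare 4 vs 3: take 3 from right. Merged: [3]
Compare 4 vs 3: take 3 from right. Merged: [3, 3]
Compare 4 vs 7: take 4 from left. Merged: [3, 3, 4]
Compare 8 vs 7: take 7 from right. Merged: [3, 3, 4, 7]
Compare 8 vs 19: take 8 from left. Merged: [3, 3, 4, 7, 8]
Compare 12 vs 19: take 12 from left. Merged: [3, 3, 4, 7, 8, 12]
Compare 23 vs 19: take 19 from right. Merged: [3, 3, 4, 7, 8, 12, 19]
Append remaining from left: [23]. Merged: [3, 3, 4, 7, 8, 12, 19, 23]

Final merged array: [3, 3, 4, 7, 8, 12, 19, 23]
Total comparisons: 7

The merged array is [3, 3, 4, 7, 8, 12, 19, 23], requiring 7 comparisons. The merge step runs in O(n) time where n is the total number of elements.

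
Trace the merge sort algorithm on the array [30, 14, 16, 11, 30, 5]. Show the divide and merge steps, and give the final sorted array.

Merge sort trace:

Split: [30, 14, 16, 11, 30, 5] -> [30, 14, 16] and [11, 30, 5]
  Split: [30, 14, 16] -> [30] and [14, 16]
    Split: [14, 16] -> [14] and [16]
    Merge: [14] + [16] -> [14, 16]
  Merge: [30] + [14, 16] -> [14, 16, 30]
  Split: [11, 30, 5] -> [11] and [30, 5]
    Split: [30, 5] -> [30] and [5]
    Merge: [30] + [5] -> [5, 30]
  Merge: [11] + [5, 30] -> [5, 11, 30]
Merge: [14, 16, 30] + [5, 11, 30] -> [5, 11, 14, 16, 30, 30]

Final sorted array: [5, 11, 14, 16, 30, 30]

The merge sort proceeds by recursively splitting the array and merging sorted halves.
After all merges, the sorted array is [5, 11, 14, 16, 30, 30].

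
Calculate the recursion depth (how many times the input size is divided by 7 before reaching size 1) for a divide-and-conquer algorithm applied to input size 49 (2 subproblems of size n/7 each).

For divide and conquer with division factor 7:

Problem sizes at each level:
Level 0: 49
Level 1: 7
Level 2: 1

The root is level 0 and the size-1 base case is level 2 (the tree spans levels 0 through 2, i.e. 3 levels counting the root), so the depth is the number of divisions: log_7(49) = 2

The recursion tree depth is log_7(49) = 2. At each level, the problem size is divided by 7, so it takes 2 divisions to reduce to a base case of size 1. The algorithm makes 2 recursive calls at each level.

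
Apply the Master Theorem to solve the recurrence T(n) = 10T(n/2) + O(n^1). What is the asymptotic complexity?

Master Theorem for T(n) = 10T(n/2) + O(n^1):

a = 10, b = 2, c = 1
log_b(a) = log_2(10) = 3.3219

Case 1: c = 1 < log_2(10) = 3.3219
T(n) = O(n^(log_2 10))

For T(n) = 10T(n/2) + O(n^1): log_2(10) = 3.3219. This is Case 1 of the Master Theorem (c < log_b(a), work dominated by leaves), giving O(n^(log_2 10)).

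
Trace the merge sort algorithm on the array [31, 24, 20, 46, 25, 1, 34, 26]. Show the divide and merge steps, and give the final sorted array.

Merge sort trace:

Split: [31, 24, 20, 46, 25, 1, 34, 26] -> [31, 24, 20, 46] and [25, 1, 34, 26]
  Split: [31, 24, 20, 46] -> [31, 24] and [20, 46]
    Split: [31, 24] -> [31] and [24]
    Merge: [31] + [24] -> [24, 31]
    Split: [20, 46] -> [20] and [46]
    Merge: [20] + [46] -> [20, 46]
  Merge: [24, 31] + [20, 46] -> [20, 24, 31, 46]
  Split: [25, 1, 34, 26] -> [25, 1] and [34, 26]
    Split: [25, 1] -> [25] and [1]
    Merge: [25] + [1] -> [1, 25]
    Split: [34, 26] -> [34] and [26]
    Merge: [34] + [26] -> [26, 34]
  Merge: [1, 25] + [26, 34] -> [1, 25, 26, 34]
Merge: [20, 24, 31, 46] + [1, 25, 26, 34] -> [1, 20, 24, 25, 26, 31, 34, 46]

Final sorted array: [1, 20, 24, 25, 26, 31, 34, 46]

The merge sort proceeds by recursively splitting the array and merging sorted halves.
After all merges, the sorted array is [1, 20, 24, 25, 26, 31, 34, 46].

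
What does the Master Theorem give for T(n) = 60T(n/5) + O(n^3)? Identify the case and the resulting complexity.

Master Theorem for T(n) = 60T(n/5) + O(n^3):

a = 60, b = 5, c = 3
log_b(a) = log_5(60) = 2.5440

Case 3: c = 3 > log_5(60) = 2.5440
T(n) = O(n^3) = O(n^3)

For T(n) = 60T(n/5) + O(n^3): log_5(60) = 2.5440. This is Case 3 of the Master Theorem (c > log_b(a), work dominated by root), giving O(n^3).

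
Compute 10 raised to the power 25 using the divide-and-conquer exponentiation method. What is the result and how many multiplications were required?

Computing 10^25 by squaring (build up from 10^1; each line after the first costs one multiplication):

10^1 = 10
10^2 = (10^1)^2 = 10^2 = 100
10^3 = 10 * 10^2 = 10 * 100 = 1000
10^6 = (10^3)^2 = 1000^2 = 1000000
10^12 = (10^6)^2 = 1000000^2 = 1000000000000
10^24 = (10^12)^2 = 1000000000000^2 = 1000000000000000000000000
10^25 = 10 * 10^24 = 10 * 1000000000000000000000000 = 10000000000000000000000000

Result: 10000000000000000000000000
Multiplications needed: 6 (6 lines after 10^1)

10^25 = 10000000000000000000000000. Using exponentiation by squaring, this requires 6 multiplications. The key idea: if the exponent is even, square the half-power; if odd, multiply by the base once.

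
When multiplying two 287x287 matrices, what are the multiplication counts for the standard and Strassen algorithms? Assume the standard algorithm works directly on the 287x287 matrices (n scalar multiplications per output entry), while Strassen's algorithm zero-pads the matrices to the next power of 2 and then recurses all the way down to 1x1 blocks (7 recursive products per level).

Matrix multiplication for 287x287 matrices:

Strassen's algorithm requires power-of-2 dimensions. Pad 287x287 to 512x512 (next power of 2).

Standard algorithm: 287^3 = 23639903 multiplications
Strassen's algorithm: 7^(log2(512)) = 7^9 = 40353607 multiplications
Difference: 23639903 - 40353607 = -16713704 (Strassen uses MORE here due to padding overhead — for small or just-over-power-of-2 n, padding can outweigh the per-level savings)

Standard: 23639903 multiplications (287^3). Strassen: 40353607 multiplications (7^9, after padding to 512x512). Strassen reduces 8 recursive multiplications to 7 at each level.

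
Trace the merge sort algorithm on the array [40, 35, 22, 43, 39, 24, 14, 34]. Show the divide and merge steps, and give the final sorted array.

Merge sort trace:

Split: [40, 35, 22, 43, 39, 24, 14, 34] -> [40, 35, 22, 43] and [39, 24, 14, 34]
  Split: [40, 35, 22, 43] -> [40, 35] and [22, 43]
    Split: [40, 35] -> [40] and [35]
    Merge: [40] + [35] -> [35, 40]
    Split: [22, 43] -> [22] and [43]
    Merge: [22] + [43] -> [22, 43]
  Merge: [35, 40] + [22, 43] -> [22, 35, 40, 43]
  Split: [39, 24, 14, 34] -> [39, 24] and [14, 34]
    Split: [39, 24] -> [39] and [24]
    Merge: [39] + [24] -> [24, 39]
    Split: [14, 34] -> [14] and [34]
    Merge: [14] + [34] -> [14, 34]
  Merge: [24, 39] + [14, 34] -> [14, 24, 34, 39]
Merge: [22, 35, 40, 43] + [14, 24, 34, 39] -> [14, 22, 24, 34, 35, 39, 40, 43]

Final sorted array: [14, 22, 24, 34, 35, 39, 40, 43]

The merge sort proceeds by recursively splitting the array and merging sorted halves.
After all merges, the sorted array is [14, 22, 24, 34, 35, 39, 40, 43].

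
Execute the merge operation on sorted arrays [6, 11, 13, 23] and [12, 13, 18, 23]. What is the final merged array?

Merging process:

Compare 6 vs 12: take 6 from left. Merged: [6]
Compare 11 vs 12: take 11 from left. Merged: [6, 11]
Compare 13 vs 12: take 12 from right. Merged: [6, 11, 12]
Compare 13 vs 13: take 13 from left. Merged: [6, 11, 12, 13]
Compare 23 vs 13: take 13 from right. Merged: [6, 11, 12, 13, 13]
Compare 23 vs 18: take 18 from right. Merged: [6, 11, 12, 13, 13, 18]
Compare 23 vs 23: take 23 from left. Merged: [6, 11, 12, 13, 13, 18, 23]
Append remaining from right: [23]. Merged: [6, 11, 12, 13, 13, 18, 23, 23]

Final merged array: [6, 11, 12, 13, 13, 18, 23, 23]
Total comparisons: 7

The merged array is [6, 11, 12, 13, 13, 18, 23, 23], requiring 7 comparisons. The merge step runs in O(n) time where n is the total number of elements.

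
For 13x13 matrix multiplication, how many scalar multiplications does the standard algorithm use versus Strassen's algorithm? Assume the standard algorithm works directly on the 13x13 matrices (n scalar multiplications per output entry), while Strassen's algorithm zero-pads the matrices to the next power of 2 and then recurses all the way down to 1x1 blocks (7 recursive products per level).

Matrix multiplication for 13x13 matrices:

Strassen's algorithm requires power-of-2 dimensions. Pad 13x13 to 16x16 (next power of 2).

Standard algorithm: 13^3 = 2197 multiplications
Strassen's algorithm: 7^(log2(16)) = 7^4 = 2401 multiplications
Difference: 2197 - 2401 = -204 (Strassen uses MORE here due to padding overhead — for small or just-over-power-of-2 n, padding can outweigh the per-level savings)

Standard: 2197 multiplications (13^3). Strassen: 2401 multiplications (7^4, after padding to 16x16). Strassen reduces 8 recursive multiplications to 7 at each level.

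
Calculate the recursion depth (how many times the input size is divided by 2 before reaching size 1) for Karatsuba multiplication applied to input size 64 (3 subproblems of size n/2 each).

For divide and conquer with division factor 2:

Problem sizes at each level:
Level 0: 64
Level 1: 32
Level 2: 16
Level 3: 8
Level 4: 4
Level 5: 2
Level 6: 1

The root is level 0 and the size-1 base case is level 6 (the tree spans levels 0 through 6, i.e. 7 levels counting the root), so the depth is the number of divisions: log_2(64) = 6

The recursion tree depth is log_2(64) = 6. At each level, the problem size is divided by 2, so it takes 6 divisions to reduce to a base case of size 1. The algorithm makes 3 recursive calls at each level.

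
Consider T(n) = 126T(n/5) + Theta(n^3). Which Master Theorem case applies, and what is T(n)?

Master Theorem for T(n) = 126T(n/5) + O(n^3):

a = 126, b = 5, c = 3
log_b(a) = log_5(126) = 3.0050

Case 1: c = 3 < log_5(126) = 3.0050
T(n) = O(n^(log_5 126))

For T(n) = 126T(n/5) + O(n^3): log_5(126) = 3.0050. This is Case 1 of the Master Theorem (c < log_b(a), work dominated by leaves), giving O(n^(log_5 126)).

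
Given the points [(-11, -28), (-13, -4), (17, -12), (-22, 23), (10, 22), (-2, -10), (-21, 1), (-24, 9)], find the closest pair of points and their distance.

Computing all pairwise distances among 8 points:

d((-11, -28), (-13, -4)) = 24.0832
d((-11, -28), (17, -12)) = 32.249
d((-11, -28), (-22, 23)) = 52.1728
d((-11, -28), (10, 22)) = 54.231
d((-11, -28), (-2, -10)) = 20.1246
d((-11, -28), (-21, 1)) = 30.6757
d((-11, -28), (-24, 9)) = 39.2173
d((-13, -4), (17, -12)) = 31.0483
d((-13, -4), (-22, 23)) = 28.4605
d((-13, -4), (10, 22)) = 34.7131
d((-13, -4), (-2, -10)) = 12.53
d((-13, -4), (-21, 1)) = 9.434
d((-13, -4), (-24, 9)) = 17.0294
d((17, -12), (-22, 23)) = 52.4023
d((17, -12), (10, 22)) = 34.7131
d((17, -12), (-2, -10)) = 19.105
d((17, -12), (-21, 1)) = 40.1622
d((17, -12), (-24, 9)) = 46.0652
d((-22, 23), (10, 22)) = 32.0156
d((-22, 23), (-2, -10)) = 38.5876
d((-22, 23), (-21, 1)) = 22.0227
d((-22, 23), (-24, 9)) = 14.1421
d((10, 22), (-2, -10)) = 34.176
d((10, 22), (-21, 1)) = 37.4433
d((10, 22), (-24, 9)) = 36.4005
d((-2, -10), (-21, 1)) = 21.9545
d((-2, -10), (-24, 9)) = 29.0689
d((-21, 1), (-24, 9)) = 8.544 <-- minimum

Closest pair: (-21, 1) and (-24, 9) with distance 8.544

The closest pair is (-21, 1) and (-24, 9) with Euclidean distance 8.544. For 8 points, brute-force pairwise comparison is shown above. For large n, the divide-and-conquer algorithm (sort by x, recurse on halves, check the dividing strip) achieves O(n log n).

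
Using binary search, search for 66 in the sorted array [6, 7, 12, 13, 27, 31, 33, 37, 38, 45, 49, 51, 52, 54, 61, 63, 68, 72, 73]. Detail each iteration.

Binary search for 66 in [6, 7, 12, 13, 27, 31, 33, 37, 38, 45, 49, 51, 52, 54, 61, 63, 68, 72, 73]:

lo=0, hi=18, mid=9, arr[mid]=45 -> 45 < 66, search right half
lo=10, hi=18, mid=14, arr[mid]=61 -> 61 < 66, search right half
lo=15, hi=18, mid=16, arr[mid]=68 -> 68 > 66, search left half
lo=15, hi=15, mid=15, arr[mid]=63 -> 63 < 66, search right half
lo=16 > hi=15, target 66 not found

Binary search determines that 66 is not in the array after 4 comparisons. The search space was exhausted without finding the target.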